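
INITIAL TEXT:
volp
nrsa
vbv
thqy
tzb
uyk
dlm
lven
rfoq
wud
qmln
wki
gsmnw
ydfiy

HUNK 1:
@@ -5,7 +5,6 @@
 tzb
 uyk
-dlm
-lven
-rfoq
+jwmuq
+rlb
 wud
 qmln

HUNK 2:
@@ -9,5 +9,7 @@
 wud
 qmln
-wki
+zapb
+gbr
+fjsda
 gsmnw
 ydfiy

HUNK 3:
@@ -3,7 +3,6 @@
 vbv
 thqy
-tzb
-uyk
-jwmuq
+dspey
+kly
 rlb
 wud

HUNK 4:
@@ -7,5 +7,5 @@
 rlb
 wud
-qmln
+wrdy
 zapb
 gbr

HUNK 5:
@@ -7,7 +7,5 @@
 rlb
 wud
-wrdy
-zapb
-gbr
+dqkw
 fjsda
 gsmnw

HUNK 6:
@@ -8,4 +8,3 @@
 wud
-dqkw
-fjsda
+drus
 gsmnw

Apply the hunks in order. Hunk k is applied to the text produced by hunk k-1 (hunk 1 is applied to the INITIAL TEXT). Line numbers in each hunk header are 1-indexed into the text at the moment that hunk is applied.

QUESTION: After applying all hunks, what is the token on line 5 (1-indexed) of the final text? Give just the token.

Hunk 1: at line 5 remove [dlm,lven,rfoq] add [jwmuq,rlb] -> 13 lines: volp nrsa vbv thqy tzb uyk jwmuq rlb wud qmln wki gsmnw ydfiy
Hunk 2: at line 9 remove [wki] add [zapb,gbr,fjsda] -> 15 lines: volp nrsa vbv thqy tzb uyk jwmuq rlb wud qmln zapb gbr fjsda gsmnw ydfiy
Hunk 3: at line 3 remove [tzb,uyk,jwmuq] add [dspey,kly] -> 14 lines: volp nrsa vbv thqy dspey kly rlb wud qmln zapb gbr fjsda gsmnw ydfiy
Hunk 4: at line 7 remove [qmln] add [wrdy] -> 14 lines: volp nrsa vbv thqy dspey kly rlb wud wrdy zapb gbr fjsda gsmnw ydfiy
Hunk 5: at line 7 remove [wrdy,zapb,gbr] add [dqkw] -> 12 lines: volp nrsa vbv thqy dspey kly rlb wud dqkw fjsda gsmnw ydfiy
Hunk 6: at line 8 remove [dqkw,fjsda] add [drus] -> 11 lines: volp nrsa vbv thqy dspey kly rlb wud drus gsmnw ydfiy
Final line 5: dspey

Answer: dspey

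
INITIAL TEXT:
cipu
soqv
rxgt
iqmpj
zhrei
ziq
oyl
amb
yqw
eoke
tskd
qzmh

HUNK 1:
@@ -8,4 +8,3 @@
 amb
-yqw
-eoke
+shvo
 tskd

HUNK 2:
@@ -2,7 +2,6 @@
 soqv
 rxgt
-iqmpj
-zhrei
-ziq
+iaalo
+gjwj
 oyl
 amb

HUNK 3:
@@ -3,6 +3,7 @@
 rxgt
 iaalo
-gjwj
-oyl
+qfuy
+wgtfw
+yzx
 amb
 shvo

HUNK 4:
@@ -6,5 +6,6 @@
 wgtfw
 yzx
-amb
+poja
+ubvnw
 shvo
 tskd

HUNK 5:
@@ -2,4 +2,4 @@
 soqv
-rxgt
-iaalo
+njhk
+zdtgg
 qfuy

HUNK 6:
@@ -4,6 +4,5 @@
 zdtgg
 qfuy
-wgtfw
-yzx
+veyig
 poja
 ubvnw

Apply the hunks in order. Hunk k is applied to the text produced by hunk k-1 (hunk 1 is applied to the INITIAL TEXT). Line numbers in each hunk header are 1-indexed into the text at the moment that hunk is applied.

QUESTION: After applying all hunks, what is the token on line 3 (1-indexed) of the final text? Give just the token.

Answer: njhk

Derivation:
Hunk 1: at line 8 remove [yqw,eoke] add [shvo] -> 11 lines: cipu soqv rxgt iqmpj zhrei ziq oyl amb shvo tskd qzmh
Hunk 2: at line 2 remove [iqmpj,zhrei,ziq] add [iaalo,gjwj] -> 10 lines: cipu soqv rxgt iaalo gjwj oyl amb shvo tskd qzmh
Hunk 3: at line 3 remove [gjwj,oyl] add [qfuy,wgtfw,yzx] -> 11 lines: cipu soqv rxgt iaalo qfuy wgtfw yzx amb shvo tskd qzmh
Hunk 4: at line 6 remove [amb] add [poja,ubvnw] -> 12 lines: cipu soqv rxgt iaalo qfuy wgtfw yzx poja ubvnw shvo tskd qzmh
Hunk 5: at line 2 remove [rxgt,iaalo] add [njhk,zdtgg] -> 12 lines: cipu soqv njhk zdtgg qfuy wgtfw yzx poja ubvnw shvo tskd qzmh
Hunk 6: at line 4 remove [wgtfw,yzx] add [veyig] -> 11 lines: cipu soqv njhk zdtgg qfuy veyig poja ubvnw shvo tskd qzmh
Final line 3: njhk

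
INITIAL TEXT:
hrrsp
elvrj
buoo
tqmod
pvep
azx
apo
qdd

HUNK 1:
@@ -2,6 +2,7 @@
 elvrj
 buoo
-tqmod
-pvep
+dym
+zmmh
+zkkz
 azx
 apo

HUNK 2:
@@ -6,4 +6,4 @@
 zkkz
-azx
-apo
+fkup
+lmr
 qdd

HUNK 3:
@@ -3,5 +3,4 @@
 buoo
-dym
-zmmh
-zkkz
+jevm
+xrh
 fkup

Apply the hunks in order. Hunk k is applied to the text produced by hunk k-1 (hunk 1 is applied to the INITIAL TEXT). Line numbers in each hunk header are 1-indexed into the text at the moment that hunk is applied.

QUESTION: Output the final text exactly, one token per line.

Hunk 1: at line 2 remove [tqmod,pvep] add [dym,zmmh,zkkz] -> 9 lines: hrrsp elvrj buoo dym zmmh zkkz azx apo qdd
Hunk 2: at line 6 remove [azx,apo] add [fkup,lmr] -> 9 lines: hrrsp elvrj buoo dym zmmh zkkz fkup lmr qdd
Hunk 3: at line 3 remove [dym,zmmh,zkkz] add [jevm,xrh] -> 8 lines: hrrsp elvrj buoo jevm xrh fkup lmr qdd

Answer: hrrsp
elvrj
buoo
jevm
xrh
fkup
lmr
qdd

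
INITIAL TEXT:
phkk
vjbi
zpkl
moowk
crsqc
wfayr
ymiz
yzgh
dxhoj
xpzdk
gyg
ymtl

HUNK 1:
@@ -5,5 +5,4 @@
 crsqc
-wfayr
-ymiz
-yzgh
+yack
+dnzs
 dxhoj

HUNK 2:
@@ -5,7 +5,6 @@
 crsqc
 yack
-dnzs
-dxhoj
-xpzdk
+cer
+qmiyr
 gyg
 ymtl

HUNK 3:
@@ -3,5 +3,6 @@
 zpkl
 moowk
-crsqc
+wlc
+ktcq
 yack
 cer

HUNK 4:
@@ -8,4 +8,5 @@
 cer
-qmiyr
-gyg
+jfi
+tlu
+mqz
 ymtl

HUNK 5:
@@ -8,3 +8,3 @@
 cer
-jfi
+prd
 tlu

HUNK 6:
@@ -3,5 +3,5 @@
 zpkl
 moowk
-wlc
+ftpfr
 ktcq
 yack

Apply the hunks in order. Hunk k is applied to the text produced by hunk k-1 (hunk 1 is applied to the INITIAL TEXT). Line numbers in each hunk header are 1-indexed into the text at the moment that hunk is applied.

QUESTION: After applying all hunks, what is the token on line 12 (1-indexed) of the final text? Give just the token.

Answer: ymtl

Derivation:
Hunk 1: at line 5 remove [wfayr,ymiz,yzgh] add [yack,dnzs] -> 11 lines: phkk vjbi zpkl moowk crsqc yack dnzs dxhoj xpzdk gyg ymtl
Hunk 2: at line 5 remove [dnzs,dxhoj,xpzdk] add [cer,qmiyr] -> 10 lines: phkk vjbi zpkl moowk crsqc yack cer qmiyr gyg ymtl
Hunk 3: at line 3 remove [crsqc] add [wlc,ktcq] -> 11 lines: phkk vjbi zpkl moowk wlc ktcq yack cer qmiyr gyg ymtl
Hunk 4: at line 8 remove [qmiyr,gyg] add [jfi,tlu,mqz] -> 12 lines: phkk vjbi zpkl moowk wlc ktcq yack cer jfi tlu mqz ymtl
Hunk 5: at line 8 remove [jfi] add [prd] -> 12 lines: phkk vjbi zpkl moowk wlc ktcq yack cer prd tlu mqz ymtl
Hunk 6: at line 3 remove [wlc] add [ftpfr] -> 12 lines: phkk vjbi zpkl moowk ftpfr ktcq yack cer prd tlu mqz ymtl
Final line 12: ymtl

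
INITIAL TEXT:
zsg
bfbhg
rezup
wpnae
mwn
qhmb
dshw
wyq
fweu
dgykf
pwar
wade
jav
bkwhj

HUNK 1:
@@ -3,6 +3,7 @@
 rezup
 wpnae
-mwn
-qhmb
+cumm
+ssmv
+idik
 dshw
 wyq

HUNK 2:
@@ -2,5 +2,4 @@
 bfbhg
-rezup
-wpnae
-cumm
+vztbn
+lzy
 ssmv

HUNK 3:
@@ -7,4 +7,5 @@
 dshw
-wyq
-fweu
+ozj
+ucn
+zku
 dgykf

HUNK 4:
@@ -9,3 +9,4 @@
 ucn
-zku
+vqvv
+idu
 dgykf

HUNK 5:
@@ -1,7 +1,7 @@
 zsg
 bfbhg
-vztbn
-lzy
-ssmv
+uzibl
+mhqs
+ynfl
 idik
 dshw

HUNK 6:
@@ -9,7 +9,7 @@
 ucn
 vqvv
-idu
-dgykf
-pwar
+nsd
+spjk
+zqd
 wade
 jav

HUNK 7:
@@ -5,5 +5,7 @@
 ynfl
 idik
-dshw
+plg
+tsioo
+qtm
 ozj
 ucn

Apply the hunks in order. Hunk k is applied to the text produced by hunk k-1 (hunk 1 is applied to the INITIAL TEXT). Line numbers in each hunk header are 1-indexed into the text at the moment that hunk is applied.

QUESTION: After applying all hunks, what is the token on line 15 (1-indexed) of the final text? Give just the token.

Answer: zqd

Derivation:
Hunk 1: at line 3 remove [mwn,qhmb] add [cumm,ssmv,idik] -> 15 lines: zsg bfbhg rezup wpnae cumm ssmv idik dshw wyq fweu dgykf pwar wade jav bkwhj
Hunk 2: at line 2 remove [rezup,wpnae,cumm] add [vztbn,lzy] -> 14 lines: zsg bfbhg vztbn lzy ssmv idik dshw wyq fweu dgykf pwar wade jav bkwhj
Hunk 3: at line 7 remove [wyq,fweu] add [ozj,ucn,zku] -> 15 lines: zsg bfbhg vztbn lzy ssmv idik dshw ozj ucn zku dgykf pwar wade jav bkwhj
Hunk 4: at line 9 remove [zku] add [vqvv,idu] -> 16 lines: zsg bfbhg vztbn lzy ssmv idik dshw ozj ucn vqvv idu dgykf pwar wade jav bkwhj
Hunk 5: at line 1 remove [vztbn,lzy,ssmv] add [uzibl,mhqs,ynfl] -> 16 lines: zsg bfbhg uzibl mhqs ynfl idik dshw ozj ucn vqvv idu dgykf pwar wade jav bkwhj
Hunk 6: at line 9 remove [idu,dgykf,pwar] add [nsd,spjk,zqd] -> 16 lines: zsg bfbhg uzibl mhqs ynfl idik dshw ozj ucn vqvv nsd spjk zqd wade jav bkwhj
Hunk 7: at line 5 remove [dshw] add [plg,tsioo,qtm] -> 18 lines: zsg bfbhg uzibl mhqs ynfl idik plg tsioo qtm ozj ucn vqvv nsd spjk zqd wade jav bkwhj
Final line 15: zqd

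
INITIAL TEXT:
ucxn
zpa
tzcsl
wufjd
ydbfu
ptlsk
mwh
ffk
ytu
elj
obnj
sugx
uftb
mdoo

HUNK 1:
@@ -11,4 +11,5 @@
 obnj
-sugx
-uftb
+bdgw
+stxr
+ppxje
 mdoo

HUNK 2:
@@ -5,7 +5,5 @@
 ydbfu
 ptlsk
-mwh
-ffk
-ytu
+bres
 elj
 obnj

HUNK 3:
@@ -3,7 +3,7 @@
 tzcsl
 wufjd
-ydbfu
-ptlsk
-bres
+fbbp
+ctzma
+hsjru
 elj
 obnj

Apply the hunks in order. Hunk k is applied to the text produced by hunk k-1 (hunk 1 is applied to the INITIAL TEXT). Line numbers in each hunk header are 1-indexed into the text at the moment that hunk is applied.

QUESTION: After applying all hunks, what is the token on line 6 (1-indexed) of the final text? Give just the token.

Answer: ctzma

Derivation:
Hunk 1: at line 11 remove [sugx,uftb] add [bdgw,stxr,ppxje] -> 15 lines: ucxn zpa tzcsl wufjd ydbfu ptlsk mwh ffk ytu elj obnj bdgw stxr ppxje mdoo
Hunk 2: at line 5 remove [mwh,ffk,ytu] add [bres] -> 13 lines: ucxn zpa tzcsl wufjd ydbfu ptlsk bres elj obnj bdgw stxr ppxje mdoo
Hunk 3: at line 3 remove [ydbfu,ptlsk,bres] add [fbbp,ctzma,hsjru] -> 13 lines: ucxn zpa tzcsl wufjd fbbp ctzma hsjru elj obnj bdgw stxr ppxje mdoo
Final line 6: ctzma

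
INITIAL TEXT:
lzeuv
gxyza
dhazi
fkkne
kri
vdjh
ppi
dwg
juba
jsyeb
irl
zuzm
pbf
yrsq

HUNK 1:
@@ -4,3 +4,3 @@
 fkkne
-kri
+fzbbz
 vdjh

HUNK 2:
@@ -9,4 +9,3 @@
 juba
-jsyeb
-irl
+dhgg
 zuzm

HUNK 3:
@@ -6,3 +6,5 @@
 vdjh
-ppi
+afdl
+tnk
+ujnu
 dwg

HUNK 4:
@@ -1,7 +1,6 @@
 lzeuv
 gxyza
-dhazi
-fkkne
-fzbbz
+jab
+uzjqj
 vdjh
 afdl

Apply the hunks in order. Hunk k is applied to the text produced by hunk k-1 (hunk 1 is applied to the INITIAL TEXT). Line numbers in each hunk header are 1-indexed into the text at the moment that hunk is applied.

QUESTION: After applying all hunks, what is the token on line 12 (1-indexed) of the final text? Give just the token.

Hunk 1: at line 4 remove [kri] add [fzbbz] -> 14 lines: lzeuv gxyza dhazi fkkne fzbbz vdjh ppi dwg juba jsyeb irl zuzm pbf yrsq
Hunk 2: at line 9 remove [jsyeb,irl] add [dhgg] -> 13 lines: lzeuv gxyza dhazi fkkne fzbbz vdjh ppi dwg juba dhgg zuzm pbf yrsq
Hunk 3: at line 6 remove [ppi] add [afdl,tnk,ujnu] -> 15 lines: lzeuv gxyza dhazi fkkne fzbbz vdjh afdl tnk ujnu dwg juba dhgg zuzm pbf yrsq
Hunk 4: at line 1 remove [dhazi,fkkne,fzbbz] add [jab,uzjqj] -> 14 lines: lzeuv gxyza jab uzjqj vdjh afdl tnk ujnu dwg juba dhgg zuzm pbf yrsq
Final line 12: zuzm

Answer: zuzm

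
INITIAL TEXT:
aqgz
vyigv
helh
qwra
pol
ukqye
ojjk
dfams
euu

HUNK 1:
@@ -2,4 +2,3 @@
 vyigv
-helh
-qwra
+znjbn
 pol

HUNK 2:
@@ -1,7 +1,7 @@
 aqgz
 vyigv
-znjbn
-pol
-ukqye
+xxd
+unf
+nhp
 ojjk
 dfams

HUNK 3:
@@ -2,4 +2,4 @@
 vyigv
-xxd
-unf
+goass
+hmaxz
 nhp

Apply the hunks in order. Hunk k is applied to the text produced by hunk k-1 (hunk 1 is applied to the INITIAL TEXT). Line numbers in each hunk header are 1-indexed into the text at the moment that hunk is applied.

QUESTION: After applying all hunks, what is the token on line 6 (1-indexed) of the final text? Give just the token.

Answer: ojjk

Derivation:
Hunk 1: at line 2 remove [helh,qwra] add [znjbn] -> 8 lines: aqgz vyigv znjbn pol ukqye ojjk dfams euu
Hunk 2: at line 1 remove [znjbn,pol,ukqye] add [xxd,unf,nhp] -> 8 lines: aqgz vyigv xxd unf nhp ojjk dfams euu
Hunk 3: at line 2 remove [xxd,unf] add [goass,hmaxz] -> 8 lines: aqgz vyigv goass hmaxz nhp ojjk dfams euu
Final line 6: ojjk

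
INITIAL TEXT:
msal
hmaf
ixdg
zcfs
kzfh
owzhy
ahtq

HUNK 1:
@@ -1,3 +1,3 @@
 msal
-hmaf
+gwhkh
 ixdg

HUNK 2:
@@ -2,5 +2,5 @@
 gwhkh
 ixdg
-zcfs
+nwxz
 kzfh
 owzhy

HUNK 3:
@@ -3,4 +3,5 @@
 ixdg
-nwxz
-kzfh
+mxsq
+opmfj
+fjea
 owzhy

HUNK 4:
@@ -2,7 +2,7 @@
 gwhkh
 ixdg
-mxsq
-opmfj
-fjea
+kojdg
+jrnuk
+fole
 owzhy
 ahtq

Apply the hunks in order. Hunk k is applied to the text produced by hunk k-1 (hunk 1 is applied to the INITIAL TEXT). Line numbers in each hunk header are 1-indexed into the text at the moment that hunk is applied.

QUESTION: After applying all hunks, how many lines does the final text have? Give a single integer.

Hunk 1: at line 1 remove [hmaf] add [gwhkh] -> 7 lines: msal gwhkh ixdg zcfs kzfh owzhy ahtq
Hunk 2: at line 2 remove [zcfs] add [nwxz] -> 7 lines: msal gwhkh ixdg nwxz kzfh owzhy ahtq
Hunk 3: at line 3 remove [nwxz,kzfh] add [mxsq,opmfj,fjea] -> 8 lines: msal gwhkh ixdg mxsq opmfj fjea owzhy ahtq
Hunk 4: at line 2 remove [mxsq,opmfj,fjea] add [kojdg,jrnuk,fole] -> 8 lines: msal gwhkh ixdg kojdg jrnuk fole owzhy ahtq
Final line count: 8

Answer: 8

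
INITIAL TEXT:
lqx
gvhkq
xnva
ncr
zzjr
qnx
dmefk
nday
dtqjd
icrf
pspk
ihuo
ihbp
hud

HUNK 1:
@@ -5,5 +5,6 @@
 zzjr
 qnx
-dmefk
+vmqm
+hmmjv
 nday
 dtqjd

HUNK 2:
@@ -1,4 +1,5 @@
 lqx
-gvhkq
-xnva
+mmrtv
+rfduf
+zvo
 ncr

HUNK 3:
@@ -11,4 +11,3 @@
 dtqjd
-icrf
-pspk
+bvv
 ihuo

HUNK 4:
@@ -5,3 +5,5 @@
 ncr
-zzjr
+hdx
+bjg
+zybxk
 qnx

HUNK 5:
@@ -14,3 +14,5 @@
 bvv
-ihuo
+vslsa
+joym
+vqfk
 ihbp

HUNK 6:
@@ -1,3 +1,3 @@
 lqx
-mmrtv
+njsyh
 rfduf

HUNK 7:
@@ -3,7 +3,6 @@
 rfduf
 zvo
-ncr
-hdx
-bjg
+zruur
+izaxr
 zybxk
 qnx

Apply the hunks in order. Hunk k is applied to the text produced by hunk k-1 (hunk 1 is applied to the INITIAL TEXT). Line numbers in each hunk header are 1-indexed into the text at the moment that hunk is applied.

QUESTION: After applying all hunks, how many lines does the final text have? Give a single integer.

Answer: 18

Derivation:
Hunk 1: at line 5 remove [dmefk] add [vmqm,hmmjv] -> 15 lines: lqx gvhkq xnva ncr zzjr qnx vmqm hmmjv nday dtqjd icrf pspk ihuo ihbp hud
Hunk 2: at line 1 remove [gvhkq,xnva] add [mmrtv,rfduf,zvo] -> 16 lines: lqx mmrtv rfduf zvo ncr zzjr qnx vmqm hmmjv nday dtqjd icrf pspk ihuo ihbp hud
Hunk 3: at line 11 remove [icrf,pspk] add [bvv] -> 15 lines: lqx mmrtv rfduf zvo ncr zzjr qnx vmqm hmmjv nday dtqjd bvv ihuo ihbp hud
Hunk 4: at line 5 remove [zzjr] add [hdx,bjg,zybxk] -> 17 lines: lqx mmrtv rfduf zvo ncr hdx bjg zybxk qnx vmqm hmmjv nday dtqjd bvv ihuo ihbp hud
Hunk 5: at line 14 remove [ihuo] add [vslsa,joym,vqfk] -> 19 lines: lqx mmrtv rfduf zvo ncr hdx bjg zybxk qnx vmqm hmmjv nday dtqjd bvv vslsa joym vqfk ihbp hud
Hunk 6: at line 1 remove [mmrtv] add [njsyh] -> 19 lines: lqx njsyh rfduf zvo ncr hdx bjg zybxk qnx vmqm hmmjv nday dtqjd bvv vslsa joym vqfk ihbp hud
Hunk 7: at line 3 remove [ncr,hdx,bjg] add [zruur,izaxr] -> 18 lines: lqx njsyh rfduf zvo zruur izaxr zybxk qnx vmqm hmmjv nday dtqjd bvv vslsa joym vqfk ihbp hud
Final line count: 18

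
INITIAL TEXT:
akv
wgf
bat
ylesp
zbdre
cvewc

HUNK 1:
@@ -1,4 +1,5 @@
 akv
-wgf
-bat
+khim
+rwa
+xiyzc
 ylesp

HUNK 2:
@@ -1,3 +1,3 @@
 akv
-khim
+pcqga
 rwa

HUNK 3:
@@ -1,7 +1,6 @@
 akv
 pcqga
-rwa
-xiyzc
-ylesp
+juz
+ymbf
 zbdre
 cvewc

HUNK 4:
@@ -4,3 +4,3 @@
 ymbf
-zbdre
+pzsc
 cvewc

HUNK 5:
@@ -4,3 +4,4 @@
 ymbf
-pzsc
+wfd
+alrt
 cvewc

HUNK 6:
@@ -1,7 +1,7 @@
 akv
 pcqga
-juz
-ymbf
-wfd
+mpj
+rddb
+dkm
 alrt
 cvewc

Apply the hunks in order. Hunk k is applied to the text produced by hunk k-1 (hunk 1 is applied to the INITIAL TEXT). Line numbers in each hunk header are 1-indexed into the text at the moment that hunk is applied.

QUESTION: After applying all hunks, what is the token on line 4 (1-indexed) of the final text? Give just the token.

Hunk 1: at line 1 remove [wgf,bat] add [khim,rwa,xiyzc] -> 7 lines: akv khim rwa xiyzc ylesp zbdre cvewc
Hunk 2: at line 1 remove [khim] add [pcqga] -> 7 lines: akv pcqga rwa xiyzc ylesp zbdre cvewc
Hunk 3: at line 1 remove [rwa,xiyzc,ylesp] add [juz,ymbf] -> 6 lines: akv pcqga juz ymbf zbdre cvewc
Hunk 4: at line 4 remove [zbdre] add [pzsc] -> 6 lines: akv pcqga juz ymbf pzsc cvewc
Hunk 5: at line 4 remove [pzsc] add [wfd,alrt] -> 7 lines: akv pcqga juz ymbf wfd alrt cvewc
Hunk 6: at line 1 remove [juz,ymbf,wfd] add [mpj,rddb,dkm] -> 7 lines: akv pcqga mpj rddb dkm alrt cvewc
Final line 4: rddb

Answer: rddb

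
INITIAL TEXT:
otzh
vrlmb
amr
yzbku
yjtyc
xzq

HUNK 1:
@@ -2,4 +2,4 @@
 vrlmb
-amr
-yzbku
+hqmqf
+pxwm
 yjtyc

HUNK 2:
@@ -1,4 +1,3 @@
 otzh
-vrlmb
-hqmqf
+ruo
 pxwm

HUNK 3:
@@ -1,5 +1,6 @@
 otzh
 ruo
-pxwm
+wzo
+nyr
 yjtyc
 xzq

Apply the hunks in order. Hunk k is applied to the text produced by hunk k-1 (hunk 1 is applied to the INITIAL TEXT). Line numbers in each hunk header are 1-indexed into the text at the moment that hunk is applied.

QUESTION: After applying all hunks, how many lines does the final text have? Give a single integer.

Hunk 1: at line 2 remove [amr,yzbku] add [hqmqf,pxwm] -> 6 lines: otzh vrlmb hqmqf pxwm yjtyc xzq
Hunk 2: at line 1 remove [vrlmb,hqmqf] add [ruo] -> 5 lines: otzh ruo pxwm yjtyc xzq
Hunk 3: at line 1 remove [pxwm] add [wzo,nyr] -> 6 lines: otzh ruo wzo nyr yjtyc xzq
Final line count: 6

Answer: 6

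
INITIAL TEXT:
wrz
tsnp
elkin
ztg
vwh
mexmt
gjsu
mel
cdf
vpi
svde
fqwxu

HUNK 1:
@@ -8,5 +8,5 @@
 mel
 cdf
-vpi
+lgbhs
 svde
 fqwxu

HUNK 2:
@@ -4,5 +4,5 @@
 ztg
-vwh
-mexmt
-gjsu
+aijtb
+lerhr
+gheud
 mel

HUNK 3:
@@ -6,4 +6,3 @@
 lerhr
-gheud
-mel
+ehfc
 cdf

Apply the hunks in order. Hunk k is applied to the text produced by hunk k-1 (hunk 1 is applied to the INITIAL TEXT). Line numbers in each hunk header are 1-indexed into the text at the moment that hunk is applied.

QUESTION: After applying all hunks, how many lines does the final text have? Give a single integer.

Hunk 1: at line 8 remove [vpi] add [lgbhs] -> 12 lines: wrz tsnp elkin ztg vwh mexmt gjsu mel cdf lgbhs svde fqwxu
Hunk 2: at line 4 remove [vwh,mexmt,gjsu] add [aijtb,lerhr,gheud] -> 12 lines: wrz tsnp elkin ztg aijtb lerhr gheud mel cdf lgbhs svde fqwxu
Hunk 3: at line 6 remove [gheud,mel] add [ehfc] -> 11 lines: wrz tsnp elkin ztg aijtb lerhr ehfc cdf lgbhs svde fqwxu
Final line count: 11

Answer: 11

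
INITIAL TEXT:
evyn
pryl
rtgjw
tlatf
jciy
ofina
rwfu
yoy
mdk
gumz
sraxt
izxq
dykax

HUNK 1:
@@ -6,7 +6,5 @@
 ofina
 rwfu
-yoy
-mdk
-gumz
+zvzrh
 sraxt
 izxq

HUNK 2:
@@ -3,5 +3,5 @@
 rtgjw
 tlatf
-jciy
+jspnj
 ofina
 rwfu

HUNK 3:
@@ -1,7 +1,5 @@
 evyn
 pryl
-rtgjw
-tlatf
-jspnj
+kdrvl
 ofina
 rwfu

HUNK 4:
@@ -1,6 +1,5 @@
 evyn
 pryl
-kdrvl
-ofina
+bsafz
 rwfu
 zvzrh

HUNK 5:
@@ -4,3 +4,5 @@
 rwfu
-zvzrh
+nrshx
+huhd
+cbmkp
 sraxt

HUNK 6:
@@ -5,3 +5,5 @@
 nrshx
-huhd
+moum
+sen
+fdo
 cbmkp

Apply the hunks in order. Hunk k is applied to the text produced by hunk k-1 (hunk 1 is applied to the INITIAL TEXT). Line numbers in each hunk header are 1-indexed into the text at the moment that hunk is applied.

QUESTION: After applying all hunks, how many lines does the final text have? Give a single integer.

Answer: 12

Derivation:
Hunk 1: at line 6 remove [yoy,mdk,gumz] add [zvzrh] -> 11 lines: evyn pryl rtgjw tlatf jciy ofina rwfu zvzrh sraxt izxq dykax
Hunk 2: at line 3 remove [jciy] add [jspnj] -> 11 lines: evyn pryl rtgjw tlatf jspnj ofina rwfu zvzrh sraxt izxq dykax
Hunk 3: at line 1 remove [rtgjw,tlatf,jspnj] add [kdrvl] -> 9 lines: evyn pryl kdrvl ofina rwfu zvzrh sraxt izxq dykax
Hunk 4: at line 1 remove [kdrvl,ofina] add [bsafz] -> 8 lines: evyn pryl bsafz rwfu zvzrh sraxt izxq dykax
Hunk 5: at line 4 remove [zvzrh] add [nrshx,huhd,cbmkp] -> 10 lines: evyn pryl bsafz rwfu nrshx huhd cbmkp sraxt izxq dykax
Hunk 6: at line 5 remove [huhd] add [moum,sen,fdo] -> 12 lines: evyn pryl bsafz rwfu nrshx moum sen fdo cbmkp sraxt izxq dykax
Final line count: 12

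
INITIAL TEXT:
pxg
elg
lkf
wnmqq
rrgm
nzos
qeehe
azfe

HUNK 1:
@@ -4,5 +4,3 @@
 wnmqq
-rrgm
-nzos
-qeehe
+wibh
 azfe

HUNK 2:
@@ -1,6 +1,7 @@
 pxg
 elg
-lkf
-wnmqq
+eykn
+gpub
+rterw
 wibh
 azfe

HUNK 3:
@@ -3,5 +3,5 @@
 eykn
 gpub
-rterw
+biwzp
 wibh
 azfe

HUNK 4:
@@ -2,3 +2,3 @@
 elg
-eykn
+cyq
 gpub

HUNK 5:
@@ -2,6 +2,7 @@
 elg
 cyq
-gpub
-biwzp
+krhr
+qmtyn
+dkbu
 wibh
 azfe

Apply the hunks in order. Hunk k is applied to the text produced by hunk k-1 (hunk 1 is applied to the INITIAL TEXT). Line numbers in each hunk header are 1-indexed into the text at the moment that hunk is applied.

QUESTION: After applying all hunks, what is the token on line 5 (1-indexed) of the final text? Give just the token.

Answer: qmtyn

Derivation:
Hunk 1: at line 4 remove [rrgm,nzos,qeehe] add [wibh] -> 6 lines: pxg elg lkf wnmqq wibh azfe
Hunk 2: at line 1 remove [lkf,wnmqq] add [eykn,gpub,rterw] -> 7 lines: pxg elg eykn gpub rterw wibh azfe
Hunk 3: at line 3 remove [rterw] add [biwzp] -> 7 lines: pxg elg eykn gpub biwzp wibh azfe
Hunk 4: at line 2 remove [eykn] add [cyq] -> 7 lines: pxg elg cyq gpub biwzp wibh azfe
Hunk 5: at line 2 remove [gpub,biwzp] add [krhr,qmtyn,dkbu] -> 8 lines: pxg elg cyq krhr qmtyn dkbu wibh azfe
Final line 5: qmtyn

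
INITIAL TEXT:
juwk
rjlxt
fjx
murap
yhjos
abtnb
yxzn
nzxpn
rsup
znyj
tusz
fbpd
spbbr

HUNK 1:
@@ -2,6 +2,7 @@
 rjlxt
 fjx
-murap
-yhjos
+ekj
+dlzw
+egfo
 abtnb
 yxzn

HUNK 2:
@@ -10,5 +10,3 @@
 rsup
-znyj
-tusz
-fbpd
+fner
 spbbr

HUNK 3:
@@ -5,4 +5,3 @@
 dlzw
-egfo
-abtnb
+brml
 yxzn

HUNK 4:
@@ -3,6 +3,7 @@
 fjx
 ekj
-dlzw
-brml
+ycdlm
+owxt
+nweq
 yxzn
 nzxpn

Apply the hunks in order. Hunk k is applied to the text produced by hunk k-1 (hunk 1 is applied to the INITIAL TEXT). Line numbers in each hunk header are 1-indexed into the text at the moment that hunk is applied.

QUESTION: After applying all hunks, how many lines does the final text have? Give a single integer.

Hunk 1: at line 2 remove [murap,yhjos] add [ekj,dlzw,egfo] -> 14 lines: juwk rjlxt fjx ekj dlzw egfo abtnb yxzn nzxpn rsup znyj tusz fbpd spbbr
Hunk 2: at line 10 remove [znyj,tusz,fbpd] add [fner] -> 12 lines: juwk rjlxt fjx ekj dlzw egfo abtnb yxzn nzxpn rsup fner spbbr
Hunk 3: at line 5 remove [egfo,abtnb] add [brml] -> 11 lines: juwk rjlxt fjx ekj dlzw brml yxzn nzxpn rsup fner spbbr
Hunk 4: at line 3 remove [dlzw,brml] add [ycdlm,owxt,nweq] -> 12 lines: juwk rjlxt fjx ekj ycdlm owxt nweq yxzn nzxpn rsup fner spbbr
Final line count: 12

Answer: 12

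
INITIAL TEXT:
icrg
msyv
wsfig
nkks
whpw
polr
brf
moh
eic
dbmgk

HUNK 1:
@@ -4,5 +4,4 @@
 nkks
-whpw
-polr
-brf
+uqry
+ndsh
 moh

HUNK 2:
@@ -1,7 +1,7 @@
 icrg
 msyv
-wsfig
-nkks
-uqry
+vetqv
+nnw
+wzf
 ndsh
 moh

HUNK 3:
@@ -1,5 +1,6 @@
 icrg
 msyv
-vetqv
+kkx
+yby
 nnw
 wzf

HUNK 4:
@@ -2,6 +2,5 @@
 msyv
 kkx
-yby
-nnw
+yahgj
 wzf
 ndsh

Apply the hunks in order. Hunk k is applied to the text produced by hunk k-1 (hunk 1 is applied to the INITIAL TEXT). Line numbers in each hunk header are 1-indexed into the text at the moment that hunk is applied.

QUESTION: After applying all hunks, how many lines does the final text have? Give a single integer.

Answer: 9

Derivation:
Hunk 1: at line 4 remove [whpw,polr,brf] add [uqry,ndsh] -> 9 lines: icrg msyv wsfig nkks uqry ndsh moh eic dbmgk
Hunk 2: at line 1 remove [wsfig,nkks,uqry] add [vetqv,nnw,wzf] -> 9 lines: icrg msyv vetqv nnw wzf ndsh moh eic dbmgk
Hunk 3: at line 1 remove [vetqv] add [kkx,yby] -> 10 lines: icrg msyv kkx yby nnw wzf ndsh moh eic dbmgk
Hunk 4: at line 2 remove [yby,nnw] add [yahgj] -> 9 lines: icrg msyv kkx yahgj wzf ndsh moh eic dbmgk
Final line count: 9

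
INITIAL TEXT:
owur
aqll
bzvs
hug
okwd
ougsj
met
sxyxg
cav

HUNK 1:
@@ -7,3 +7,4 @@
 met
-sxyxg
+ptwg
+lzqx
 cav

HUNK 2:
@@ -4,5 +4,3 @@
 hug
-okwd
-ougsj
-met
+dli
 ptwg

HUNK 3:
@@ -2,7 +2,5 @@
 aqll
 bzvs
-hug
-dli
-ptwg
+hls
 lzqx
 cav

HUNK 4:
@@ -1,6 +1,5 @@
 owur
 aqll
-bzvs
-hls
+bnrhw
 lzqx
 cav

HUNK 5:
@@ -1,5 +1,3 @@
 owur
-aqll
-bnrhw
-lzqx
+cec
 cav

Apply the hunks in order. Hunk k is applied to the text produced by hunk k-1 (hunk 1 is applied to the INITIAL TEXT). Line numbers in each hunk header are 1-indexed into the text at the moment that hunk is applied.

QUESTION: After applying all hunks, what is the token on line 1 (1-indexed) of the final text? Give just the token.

Hunk 1: at line 7 remove [sxyxg] add [ptwg,lzqx] -> 10 lines: owur aqll bzvs hug okwd ougsj met ptwg lzqx cav
Hunk 2: at line 4 remove [okwd,ougsj,met] add [dli] -> 8 lines: owur aqll bzvs hug dli ptwg lzqx cav
Hunk 3: at line 2 remove [hug,dli,ptwg] add [hls] -> 6 lines: owur aqll bzvs hls lzqx cav
Hunk 4: at line 1 remove [bzvs,hls] add [bnrhw] -> 5 lines: owur aqll bnrhw lzqx cav
Hunk 5: at line 1 remove [aqll,bnrhw,lzqx] add [cec] -> 3 lines: owur cec cav
Final line 1: owur

Answer: owur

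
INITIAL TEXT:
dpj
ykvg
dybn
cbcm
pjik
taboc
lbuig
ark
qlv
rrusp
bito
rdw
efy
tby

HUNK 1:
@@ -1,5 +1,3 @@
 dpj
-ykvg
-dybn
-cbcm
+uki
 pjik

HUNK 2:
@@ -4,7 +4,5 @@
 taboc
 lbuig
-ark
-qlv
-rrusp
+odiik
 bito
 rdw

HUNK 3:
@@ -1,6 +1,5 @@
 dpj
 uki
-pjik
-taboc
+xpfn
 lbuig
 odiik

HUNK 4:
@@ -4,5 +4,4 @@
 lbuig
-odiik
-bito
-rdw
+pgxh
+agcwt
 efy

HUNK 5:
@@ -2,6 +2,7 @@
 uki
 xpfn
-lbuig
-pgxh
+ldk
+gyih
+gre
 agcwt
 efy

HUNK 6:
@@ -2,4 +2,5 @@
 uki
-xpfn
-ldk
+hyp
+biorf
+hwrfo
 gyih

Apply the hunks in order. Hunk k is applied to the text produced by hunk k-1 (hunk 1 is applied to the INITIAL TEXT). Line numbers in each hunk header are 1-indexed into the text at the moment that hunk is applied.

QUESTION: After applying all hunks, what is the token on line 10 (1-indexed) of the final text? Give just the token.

Hunk 1: at line 1 remove [ykvg,dybn,cbcm] add [uki] -> 12 lines: dpj uki pjik taboc lbuig ark qlv rrusp bito rdw efy tby
Hunk 2: at line 4 remove [ark,qlv,rrusp] add [odiik] -> 10 lines: dpj uki pjik taboc lbuig odiik bito rdw efy tby
Hunk 3: at line 1 remove [pjik,taboc] add [xpfn] -> 9 lines: dpj uki xpfn lbuig odiik bito rdw efy tby
Hunk 4: at line 4 remove [odiik,bito,rdw] add [pgxh,agcwt] -> 8 lines: dpj uki xpfn lbuig pgxh agcwt efy tby
Hunk 5: at line 2 remove [lbuig,pgxh] add [ldk,gyih,gre] -> 9 lines: dpj uki xpfn ldk gyih gre agcwt efy tby
Hunk 6: at line 2 remove [xpfn,ldk] add [hyp,biorf,hwrfo] -> 10 lines: dpj uki hyp biorf hwrfo gyih gre agcwt efy tby
Final line 10: tby

Answer: tby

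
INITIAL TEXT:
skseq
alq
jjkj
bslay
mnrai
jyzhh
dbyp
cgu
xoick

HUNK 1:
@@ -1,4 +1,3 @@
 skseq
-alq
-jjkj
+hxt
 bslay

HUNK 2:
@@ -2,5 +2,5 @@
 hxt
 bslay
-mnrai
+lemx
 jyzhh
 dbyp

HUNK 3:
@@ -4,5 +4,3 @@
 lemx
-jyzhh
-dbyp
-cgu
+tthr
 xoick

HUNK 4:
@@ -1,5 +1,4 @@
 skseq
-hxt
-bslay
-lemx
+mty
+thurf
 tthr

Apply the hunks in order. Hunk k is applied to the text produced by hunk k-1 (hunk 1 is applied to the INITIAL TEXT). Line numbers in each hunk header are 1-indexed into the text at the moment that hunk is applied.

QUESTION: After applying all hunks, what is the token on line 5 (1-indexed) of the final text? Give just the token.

Hunk 1: at line 1 remove [alq,jjkj] add [hxt] -> 8 lines: skseq hxt bslay mnrai jyzhh dbyp cgu xoick
Hunk 2: at line 2 remove [mnrai] add [lemx] -> 8 lines: skseq hxt bslay lemx jyzhh dbyp cgu xoick
Hunk 3: at line 4 remove [jyzhh,dbyp,cgu] add [tthr] -> 6 lines: skseq hxt bslay lemx tthr xoick
Hunk 4: at line 1 remove [hxt,bslay,lemx] add [mty,thurf] -> 5 lines: skseq mty thurf tthr xoick
Final line 5: xoick

Answer: xoick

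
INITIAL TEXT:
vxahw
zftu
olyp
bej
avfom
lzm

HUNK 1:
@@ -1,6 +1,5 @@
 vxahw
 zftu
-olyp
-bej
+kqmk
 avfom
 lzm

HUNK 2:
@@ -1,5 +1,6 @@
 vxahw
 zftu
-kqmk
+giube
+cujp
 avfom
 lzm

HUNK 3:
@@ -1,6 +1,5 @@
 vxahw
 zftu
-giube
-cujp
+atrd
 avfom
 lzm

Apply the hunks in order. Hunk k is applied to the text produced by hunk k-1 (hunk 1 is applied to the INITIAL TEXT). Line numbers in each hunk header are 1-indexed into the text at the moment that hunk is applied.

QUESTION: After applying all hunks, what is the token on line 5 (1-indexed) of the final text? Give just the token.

Answer: lzm

Derivation:
Hunk 1: at line 1 remove [olyp,bej] add [kqmk] -> 5 lines: vxahw zftu kqmk avfom lzm
Hunk 2: at line 1 remove [kqmk] add [giube,cujp] -> 6 lines: vxahw zftu giube cujp avfom lzm
Hunk 3: at line 1 remove [giube,cujp] add [atrd] -> 5 lines: vxahw zftu atrd avfom lzm
Final line 5: lzm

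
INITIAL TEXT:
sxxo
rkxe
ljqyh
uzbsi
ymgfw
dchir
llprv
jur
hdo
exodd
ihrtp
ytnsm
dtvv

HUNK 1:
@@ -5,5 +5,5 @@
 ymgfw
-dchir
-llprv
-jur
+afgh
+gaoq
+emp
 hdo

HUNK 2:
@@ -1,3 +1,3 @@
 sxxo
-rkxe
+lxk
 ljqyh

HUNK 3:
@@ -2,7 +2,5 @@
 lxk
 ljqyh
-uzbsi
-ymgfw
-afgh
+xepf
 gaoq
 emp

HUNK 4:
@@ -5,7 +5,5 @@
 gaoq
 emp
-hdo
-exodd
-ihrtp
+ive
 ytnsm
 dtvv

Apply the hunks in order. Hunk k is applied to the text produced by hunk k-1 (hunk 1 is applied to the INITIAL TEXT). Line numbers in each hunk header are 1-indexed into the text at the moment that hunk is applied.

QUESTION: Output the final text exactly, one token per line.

Hunk 1: at line 5 remove [dchir,llprv,jur] add [afgh,gaoq,emp] -> 13 lines: sxxo rkxe ljqyh uzbsi ymgfw afgh gaoq emp hdo exodd ihrtp ytnsm dtvv
Hunk 2: at line 1 remove [rkxe] add [lxk] -> 13 lines: sxxo lxk ljqyh uzbsi ymgfw afgh gaoq emp hdo exodd ihrtp ytnsm dtvv
Hunk 3: at line 2 remove [uzbsi,ymgfw,afgh] add [xepf] -> 11 lines: sxxo lxk ljqyh xepf gaoq emp hdo exodd ihrtp ytnsm dtvv
Hunk 4: at line 5 remove [hdo,exodd,ihrtp] add [ive] -> 9 lines: sxxo lxk ljqyh xepf gaoq emp ive ytnsm dtvv

Answer: sxxo
lxk
ljqyh
xepf
gaoq
emp
ive
ytnsm
dtvv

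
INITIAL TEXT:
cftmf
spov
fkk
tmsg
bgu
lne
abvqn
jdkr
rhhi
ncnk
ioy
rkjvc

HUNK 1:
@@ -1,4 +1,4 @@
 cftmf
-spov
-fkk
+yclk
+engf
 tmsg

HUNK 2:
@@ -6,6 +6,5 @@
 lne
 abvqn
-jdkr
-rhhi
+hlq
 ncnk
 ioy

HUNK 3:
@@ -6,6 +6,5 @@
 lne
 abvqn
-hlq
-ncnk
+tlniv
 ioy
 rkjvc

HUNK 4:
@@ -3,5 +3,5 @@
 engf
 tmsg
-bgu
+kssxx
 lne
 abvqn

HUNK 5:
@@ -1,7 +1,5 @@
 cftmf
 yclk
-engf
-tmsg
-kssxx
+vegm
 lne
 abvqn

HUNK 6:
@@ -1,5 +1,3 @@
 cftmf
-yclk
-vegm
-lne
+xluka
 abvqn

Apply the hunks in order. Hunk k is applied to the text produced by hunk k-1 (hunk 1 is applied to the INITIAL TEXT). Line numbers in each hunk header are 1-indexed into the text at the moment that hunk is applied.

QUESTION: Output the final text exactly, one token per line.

Answer: cftmf
xluka
abvqn
tlniv
ioy
rkjvc

Derivation:
Hunk 1: at line 1 remove [spov,fkk] add [yclk,engf] -> 12 lines: cftmf yclk engf tmsg bgu lne abvqn jdkr rhhi ncnk ioy rkjvc
Hunk 2: at line 6 remove [jdkr,rhhi] add [hlq] -> 11 lines: cftmf yclk engf tmsg bgu lne abvqn hlq ncnk ioy rkjvc
Hunk 3: at line 6 remove [hlq,ncnk] add [tlniv] -> 10 lines: cftmf yclk engf tmsg bgu lne abvqn tlniv ioy rkjvc
Hunk 4: at line 3 remove [bgu] add [kssxx] -> 10 lines: cftmf yclk engf tmsg kssxx lne abvqn tlniv ioy rkjvc
Hunk 5: at line 1 remove [engf,tmsg,kssxx] add [vegm] -> 8 lines: cftmf yclk vegm lne abvqn tlniv ioy rkjvc
Hunk 6: at line 1 remove [yclk,vegm,lne] add [xluka] -> 6 lines: cftmf xluka abvqn tlniv ioy rkjvc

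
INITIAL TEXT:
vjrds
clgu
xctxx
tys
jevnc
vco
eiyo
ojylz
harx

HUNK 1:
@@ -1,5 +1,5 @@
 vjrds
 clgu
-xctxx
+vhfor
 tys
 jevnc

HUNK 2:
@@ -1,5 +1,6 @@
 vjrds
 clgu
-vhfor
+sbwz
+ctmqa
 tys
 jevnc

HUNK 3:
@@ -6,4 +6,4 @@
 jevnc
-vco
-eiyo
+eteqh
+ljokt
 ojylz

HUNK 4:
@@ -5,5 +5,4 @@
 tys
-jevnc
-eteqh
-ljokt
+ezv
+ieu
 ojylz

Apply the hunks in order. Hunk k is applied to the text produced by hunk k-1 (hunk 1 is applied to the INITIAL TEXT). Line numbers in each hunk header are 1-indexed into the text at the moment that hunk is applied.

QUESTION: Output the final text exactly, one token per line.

Answer: vjrds
clgu
sbwz
ctmqa
tys
ezv
ieu
ojylz
harx

Derivation:
Hunk 1: at line 1 remove [xctxx] add [vhfor] -> 9 lines: vjrds clgu vhfor tys jevnc vco eiyo ojylz harx
Hunk 2: at line 1 remove [vhfor] add [sbwz,ctmqa] -> 10 lines: vjrds clgu sbwz ctmqa tys jevnc vco eiyo ojylz harx
Hunk 3: at line 6 remove [vco,eiyo] add [eteqh,ljokt] -> 10 lines: vjrds clgu sbwz ctmqa tys jevnc eteqh ljokt ojylz harx
Hunk 4: at line 5 remove [jevnc,eteqh,ljokt] add [ezv,ieu] -> 9 lines: vjrds clgu sbwz ctmqa tys ezv ieu ojylz harx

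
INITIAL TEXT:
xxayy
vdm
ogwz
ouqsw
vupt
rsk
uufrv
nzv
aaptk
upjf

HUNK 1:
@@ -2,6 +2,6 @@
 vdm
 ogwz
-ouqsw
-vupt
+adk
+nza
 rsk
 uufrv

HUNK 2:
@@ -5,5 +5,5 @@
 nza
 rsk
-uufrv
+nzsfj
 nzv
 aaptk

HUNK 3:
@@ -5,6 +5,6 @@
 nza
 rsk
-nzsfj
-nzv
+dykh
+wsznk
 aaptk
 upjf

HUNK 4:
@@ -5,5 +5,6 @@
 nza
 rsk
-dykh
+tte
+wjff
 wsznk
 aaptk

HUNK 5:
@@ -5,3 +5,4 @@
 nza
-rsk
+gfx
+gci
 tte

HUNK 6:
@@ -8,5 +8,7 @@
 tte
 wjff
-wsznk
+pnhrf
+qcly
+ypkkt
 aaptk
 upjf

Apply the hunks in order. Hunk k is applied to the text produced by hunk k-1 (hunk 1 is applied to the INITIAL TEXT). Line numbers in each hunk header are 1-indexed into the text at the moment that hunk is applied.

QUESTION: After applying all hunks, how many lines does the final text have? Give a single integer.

Answer: 14

Derivation:
Hunk 1: at line 2 remove [ouqsw,vupt] add [adk,nza] -> 10 lines: xxayy vdm ogwz adk nza rsk uufrv nzv aaptk upjf
Hunk 2: at line 5 remove [uufrv] add [nzsfj] -> 10 lines: xxayy vdm ogwz adk nza rsk nzsfj nzv aaptk upjf
Hunk 3: at line 5 remove [nzsfj,nzv] add [dykh,wsznk] -> 10 lines: xxayy vdm ogwz adk nza rsk dykh wsznk aaptk upjf
Hunk 4: at line 5 remove [dykh] add [tte,wjff] -> 11 lines: xxayy vdm ogwz adk nza rsk tte wjff wsznk aaptk upjf
Hunk 5: at line 5 remove [rsk] add [gfx,gci] -> 12 lines: xxayy vdm ogwz adk nza gfx gci tte wjff wsznk aaptk upjf
Hunk 6: at line 8 remove [wsznk] add [pnhrf,qcly,ypkkt] -> 14 lines: xxayy vdm ogwz adk nza gfx gci tte wjff pnhrf qcly ypkkt aaptk upjf
Final line count: 14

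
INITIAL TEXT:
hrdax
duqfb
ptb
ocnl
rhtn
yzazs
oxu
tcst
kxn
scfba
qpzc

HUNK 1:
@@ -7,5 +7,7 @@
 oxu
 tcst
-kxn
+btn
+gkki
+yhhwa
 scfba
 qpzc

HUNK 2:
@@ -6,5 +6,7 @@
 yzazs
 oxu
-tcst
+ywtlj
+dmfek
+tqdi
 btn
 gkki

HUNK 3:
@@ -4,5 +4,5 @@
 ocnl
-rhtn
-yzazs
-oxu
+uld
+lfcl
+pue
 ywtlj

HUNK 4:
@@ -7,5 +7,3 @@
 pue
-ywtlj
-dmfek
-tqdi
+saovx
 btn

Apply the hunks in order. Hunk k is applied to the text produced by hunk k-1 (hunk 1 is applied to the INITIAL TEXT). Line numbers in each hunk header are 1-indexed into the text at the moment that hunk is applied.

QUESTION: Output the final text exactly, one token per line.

Answer: hrdax
duqfb
ptb
ocnl
uld
lfcl
pue
saovx
btn
gkki
yhhwa
scfba
qpzc

Derivation:
Hunk 1: at line 7 remove [kxn] add [btn,gkki,yhhwa] -> 13 lines: hrdax duqfb ptb ocnl rhtn yzazs oxu tcst btn gkki yhhwa scfba qpzc
Hunk 2: at line 6 remove [tcst] add [ywtlj,dmfek,tqdi] -> 15 lines: hrdax duqfb ptb ocnl rhtn yzazs oxu ywtlj dmfek tqdi btn gkki yhhwa scfba qpzc
Hunk 3: at line 4 remove [rhtn,yzazs,oxu] add [uld,lfcl,pue] -> 15 lines: hrdax duqfb ptb ocnl uld lfcl pue ywtlj dmfek tqdi btn gkki yhhwa scfba qpzc
Hunk 4: at line 7 remove [ywtlj,dmfek,tqdi] add [saovx] -> 13 lines: hrdax duqfb ptb ocnl uld lfcl pue saovx btn gkki yhhwa scfba qpzc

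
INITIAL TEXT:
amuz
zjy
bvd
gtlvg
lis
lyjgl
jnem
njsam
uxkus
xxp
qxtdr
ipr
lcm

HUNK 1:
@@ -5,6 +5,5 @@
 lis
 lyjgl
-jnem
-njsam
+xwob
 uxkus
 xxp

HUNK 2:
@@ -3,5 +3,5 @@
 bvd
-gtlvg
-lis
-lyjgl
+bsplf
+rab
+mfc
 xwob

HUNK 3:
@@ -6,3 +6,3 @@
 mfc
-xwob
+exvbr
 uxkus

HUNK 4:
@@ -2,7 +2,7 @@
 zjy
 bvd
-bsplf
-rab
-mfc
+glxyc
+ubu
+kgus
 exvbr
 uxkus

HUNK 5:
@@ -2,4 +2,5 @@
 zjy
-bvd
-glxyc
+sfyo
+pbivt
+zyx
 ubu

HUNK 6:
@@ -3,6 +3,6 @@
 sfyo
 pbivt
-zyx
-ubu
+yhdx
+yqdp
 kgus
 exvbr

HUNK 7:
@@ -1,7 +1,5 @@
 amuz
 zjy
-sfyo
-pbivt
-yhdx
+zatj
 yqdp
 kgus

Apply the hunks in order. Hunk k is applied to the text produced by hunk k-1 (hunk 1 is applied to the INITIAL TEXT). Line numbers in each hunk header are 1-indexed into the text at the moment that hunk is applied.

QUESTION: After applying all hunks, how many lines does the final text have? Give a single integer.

Answer: 11

Derivation:
Hunk 1: at line 5 remove [jnem,njsam] add [xwob] -> 12 lines: amuz zjy bvd gtlvg lis lyjgl xwob uxkus xxp qxtdr ipr lcm
Hunk 2: at line 3 remove [gtlvg,lis,lyjgl] add [bsplf,rab,mfc] -> 12 lines: amuz zjy bvd bsplf rab mfc xwob uxkus xxp qxtdr ipr lcm
Hunk 3: at line 6 remove [xwob] add [exvbr] -> 12 lines: amuz zjy bvd bsplf rab mfc exvbr uxkus xxp qxtdr ipr lcm
Hunk 4: at line 2 remove [bsplf,rab,mfc] add [glxyc,ubu,kgus] -> 12 lines: amuz zjy bvd glxyc ubu kgus exvbr uxkus xxp qxtdr ipr lcm
Hunk 5: at line 2 remove [bvd,glxyc] add [sfyo,pbivt,zyx] -> 13 lines: amuz zjy sfyo pbivt zyx ubu kgus exvbr uxkus xxp qxtdr ipr lcm
Hunk 6: at line 3 remove [zyx,ubu] add [yhdx,yqdp] -> 13 lines: amuz zjy sfyo pbivt yhdx yqdp kgus exvbr uxkus xxp qxtdr ipr lcm
Hunk 7: at line 1 remove [sfyo,pbivt,yhdx] add [zatj] -> 11 lines: amuz zjy zatj yqdp kgus exvbr uxkus xxp qxtdr ipr lcm
Final line count: 11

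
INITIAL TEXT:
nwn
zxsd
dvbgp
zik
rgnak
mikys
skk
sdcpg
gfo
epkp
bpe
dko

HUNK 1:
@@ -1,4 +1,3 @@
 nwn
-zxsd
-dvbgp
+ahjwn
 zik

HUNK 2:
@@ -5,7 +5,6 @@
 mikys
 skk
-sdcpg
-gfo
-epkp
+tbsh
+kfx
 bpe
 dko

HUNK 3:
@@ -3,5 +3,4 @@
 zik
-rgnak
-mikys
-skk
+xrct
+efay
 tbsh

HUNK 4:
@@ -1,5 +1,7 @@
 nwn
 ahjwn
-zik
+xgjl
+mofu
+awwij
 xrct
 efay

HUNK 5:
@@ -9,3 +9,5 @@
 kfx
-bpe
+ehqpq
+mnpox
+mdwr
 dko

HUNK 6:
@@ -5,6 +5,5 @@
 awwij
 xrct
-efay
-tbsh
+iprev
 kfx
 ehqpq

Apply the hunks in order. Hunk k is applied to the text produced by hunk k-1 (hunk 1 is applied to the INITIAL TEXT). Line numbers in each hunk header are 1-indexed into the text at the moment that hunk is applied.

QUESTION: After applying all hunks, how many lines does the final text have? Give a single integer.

Answer: 12

Derivation:
Hunk 1: at line 1 remove [zxsd,dvbgp] add [ahjwn] -> 11 lines: nwn ahjwn zik rgnak mikys skk sdcpg gfo epkp bpe dko
Hunk 2: at line 5 remove [sdcpg,gfo,epkp] add [tbsh,kfx] -> 10 lines: nwn ahjwn zik rgnak mikys skk tbsh kfx bpe dko
Hunk 3: at line 3 remove [rgnak,mikys,skk] add [xrct,efay] -> 9 lines: nwn ahjwn zik xrct efay tbsh kfx bpe dko
Hunk 4: at line 1 remove [zik] add [xgjl,mofu,awwij] -> 11 lines: nwn ahjwn xgjl mofu awwij xrct efay tbsh kfx bpe dko
Hunk 5: at line 9 remove [bpe] add [ehqpq,mnpox,mdwr] -> 13 lines: nwn ahjwn xgjl mofu awwij xrct efay tbsh kfx ehqpq mnpox mdwr dko
Hunk 6: at line 5 remove [efay,tbsh] add [iprev] -> 12 lines: nwn ahjwn xgjl mofu awwij xrct iprev kfx ehqpq mnpox mdwr dko
Final line count: 12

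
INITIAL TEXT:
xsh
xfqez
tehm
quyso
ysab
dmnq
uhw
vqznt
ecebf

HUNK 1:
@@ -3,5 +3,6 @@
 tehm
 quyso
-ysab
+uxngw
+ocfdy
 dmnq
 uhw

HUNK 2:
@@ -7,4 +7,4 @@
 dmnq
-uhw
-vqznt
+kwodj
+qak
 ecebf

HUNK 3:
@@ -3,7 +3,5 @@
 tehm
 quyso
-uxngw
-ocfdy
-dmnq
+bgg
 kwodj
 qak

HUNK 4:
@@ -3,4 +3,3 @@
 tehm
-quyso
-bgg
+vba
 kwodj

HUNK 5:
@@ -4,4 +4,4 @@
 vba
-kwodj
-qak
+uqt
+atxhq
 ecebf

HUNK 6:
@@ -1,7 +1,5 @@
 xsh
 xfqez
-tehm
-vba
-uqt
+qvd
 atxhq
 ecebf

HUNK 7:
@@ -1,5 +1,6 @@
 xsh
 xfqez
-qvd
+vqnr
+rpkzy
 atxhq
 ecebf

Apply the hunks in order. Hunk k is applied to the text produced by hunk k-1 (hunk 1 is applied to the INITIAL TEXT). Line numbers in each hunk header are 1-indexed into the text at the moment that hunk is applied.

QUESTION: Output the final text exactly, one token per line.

Hunk 1: at line 3 remove [ysab] add [uxngw,ocfdy] -> 10 lines: xsh xfqez tehm quyso uxngw ocfdy dmnq uhw vqznt ecebf
Hunk 2: at line 7 remove [uhw,vqznt] add [kwodj,qak] -> 10 lines: xsh xfqez tehm quyso uxngw ocfdy dmnq kwodj qak ecebf
Hunk 3: at line 3 remove [uxngw,ocfdy,dmnq] add [bgg] -> 8 lines: xsh xfqez tehm quyso bgg kwodj qak ecebf
Hunk 4: at line 3 remove [quyso,bgg] add [vba] -> 7 lines: xsh xfqez tehm vba kwodj qak ecebf
Hunk 5: at line 4 remove [kwodj,qak] add [uqt,atxhq] -> 7 lines: xsh xfqez tehm vba uqt atxhq ecebf
Hunk 6: at line 1 remove [tehm,vba,uqt] add [qvd] -> 5 lines: xsh xfqez qvd atxhq ecebf
Hunk 7: at line 1 remove [qvd] add [vqnr,rpkzy] -> 6 lines: xsh xfqez vqnr rpkzy atxhq ecebf

Answer: xsh
xfqez
vqnr
rpkzy
atxhq
ecebf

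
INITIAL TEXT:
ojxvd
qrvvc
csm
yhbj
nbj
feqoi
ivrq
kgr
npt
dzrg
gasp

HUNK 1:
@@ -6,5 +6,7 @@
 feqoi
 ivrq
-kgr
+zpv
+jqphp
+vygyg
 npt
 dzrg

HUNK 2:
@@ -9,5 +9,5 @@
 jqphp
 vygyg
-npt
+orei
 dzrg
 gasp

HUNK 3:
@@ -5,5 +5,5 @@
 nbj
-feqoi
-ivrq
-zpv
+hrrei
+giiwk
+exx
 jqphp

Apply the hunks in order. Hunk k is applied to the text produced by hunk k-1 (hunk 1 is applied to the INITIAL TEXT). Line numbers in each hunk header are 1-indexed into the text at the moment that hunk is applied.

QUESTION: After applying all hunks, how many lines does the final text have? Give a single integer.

Answer: 13

Derivation:
Hunk 1: at line 6 remove [kgr] add [zpv,jqphp,vygyg] -> 13 lines: ojxvd qrvvc csm yhbj nbj feqoi ivrq zpv jqphp vygyg npt dzrg gasp
Hunk 2: at line 9 remove [npt] add [orei] -> 13 lines: ojxvd qrvvc csm yhbj nbj feqoi ivrq zpv jqphp vygyg orei dzrg gasp
Hunk 3: at line 5 remove [feqoi,ivrq,zpv] add [hrrei,giiwk,exx] -> 13 lines: ojxvd qrvvc csm yhbj nbj hrrei giiwk exx jqphp vygyg orei dzrg gasp
Final line count: 13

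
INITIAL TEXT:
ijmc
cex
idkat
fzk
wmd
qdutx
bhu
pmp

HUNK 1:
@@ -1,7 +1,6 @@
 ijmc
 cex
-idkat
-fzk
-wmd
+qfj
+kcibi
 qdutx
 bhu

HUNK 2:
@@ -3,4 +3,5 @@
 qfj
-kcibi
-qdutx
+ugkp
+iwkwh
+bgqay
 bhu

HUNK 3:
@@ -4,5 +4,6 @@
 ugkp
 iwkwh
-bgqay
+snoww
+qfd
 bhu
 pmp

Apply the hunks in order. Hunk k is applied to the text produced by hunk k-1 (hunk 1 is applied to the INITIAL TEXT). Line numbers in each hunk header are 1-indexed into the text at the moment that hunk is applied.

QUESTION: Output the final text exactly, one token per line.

Hunk 1: at line 1 remove [idkat,fzk,wmd] add [qfj,kcibi] -> 7 lines: ijmc cex qfj kcibi qdutx bhu pmp
Hunk 2: at line 3 remove [kcibi,qdutx] add [ugkp,iwkwh,bgqay] -> 8 lines: ijmc cex qfj ugkp iwkwh bgqay bhu pmp
Hunk 3: at line 4 remove [bgqay] add [snoww,qfd] -> 9 lines: ijmc cex qfj ugkp iwkwh snoww qfd bhu pmp

Answer: ijmc
cex
qfj
ugkp
iwkwh
snoww
qfd
bhu
pmp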